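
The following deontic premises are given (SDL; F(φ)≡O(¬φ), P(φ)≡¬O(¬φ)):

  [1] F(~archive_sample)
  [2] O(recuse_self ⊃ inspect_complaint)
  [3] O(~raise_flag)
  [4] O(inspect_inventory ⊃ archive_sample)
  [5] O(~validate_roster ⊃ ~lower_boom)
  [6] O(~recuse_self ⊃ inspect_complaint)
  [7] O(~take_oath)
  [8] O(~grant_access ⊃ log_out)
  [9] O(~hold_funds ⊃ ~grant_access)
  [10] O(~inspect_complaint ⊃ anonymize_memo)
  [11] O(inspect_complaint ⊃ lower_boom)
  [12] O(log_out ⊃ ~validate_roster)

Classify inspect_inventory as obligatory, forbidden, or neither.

Premise 4 is O(inspect_inventory ⊃ archive_sample); even if O(archive_sample) held, inferring O(inspect_inventory) would be affirming the consequent — invalid.
No premise or chain of K-axiom applications forces O(inspect_inventory), and none forces O(~inspect_inventory). So inspect_inventory is neither obligatory nor forbidden under these norms.

Neither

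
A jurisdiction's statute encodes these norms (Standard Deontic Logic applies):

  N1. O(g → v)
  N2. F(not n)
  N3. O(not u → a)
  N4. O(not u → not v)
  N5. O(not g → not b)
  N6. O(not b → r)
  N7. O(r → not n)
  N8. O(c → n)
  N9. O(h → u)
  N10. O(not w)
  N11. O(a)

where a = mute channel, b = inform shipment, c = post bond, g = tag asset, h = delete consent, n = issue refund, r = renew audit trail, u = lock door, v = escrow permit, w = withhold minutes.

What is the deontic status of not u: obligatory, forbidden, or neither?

Premise 2 is F(not n), i.e. O(n).
The contrapositive of premise 7 (O(r → not n)) is O(n → not r), and O(n) is already established, so O(not r).
Premise 6 is O(not b → r); contrapositively O(not r → b). Since O(not r) holds, K gives O(b).
Premise 5 is O(not g → not b); contrapositively O(b → g). Since O(b) holds, K gives O(g).
With premise 1, O(g → v), the K-axiom yields O(v).
Premise 4, O(not u → not v), contraposes to O(v → u); with O(v) we get O(u).
Premises 3, 8, 9, 10, 11 do not contribute to this derivation.
Thus O(u), which is F(not u): not u is forbidden.

Forbidden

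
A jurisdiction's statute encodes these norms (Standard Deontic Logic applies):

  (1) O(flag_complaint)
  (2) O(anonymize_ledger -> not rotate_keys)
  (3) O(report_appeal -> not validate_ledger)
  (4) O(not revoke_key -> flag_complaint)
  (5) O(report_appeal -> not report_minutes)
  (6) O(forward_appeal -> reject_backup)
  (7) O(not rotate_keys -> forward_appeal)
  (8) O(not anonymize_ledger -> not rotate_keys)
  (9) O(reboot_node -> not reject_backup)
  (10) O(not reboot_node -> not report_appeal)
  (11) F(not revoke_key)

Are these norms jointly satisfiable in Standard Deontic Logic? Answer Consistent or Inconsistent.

Consistent

Premise 4 is O(not revoke_key -> flag_complaint); even if O(flag_complaint) held, inferring O(not revoke_key) would be affirming the consequent — invalid.
So O(not revoke_key) is not derivable, and the apparent clash with O(revoke_key) does not arise.
A world satisfying every obligation exists (e.g. anonymize_ledger=false, flag_complaint=true, forward_appeal=true, reboot_node=false, reject_backup=true, report_appeal=false, report_minutes=false, revoke_key=true, rotate_keys=false, validate_ledger=false); no atom is both obligatory and forbidden, so the set is consistent.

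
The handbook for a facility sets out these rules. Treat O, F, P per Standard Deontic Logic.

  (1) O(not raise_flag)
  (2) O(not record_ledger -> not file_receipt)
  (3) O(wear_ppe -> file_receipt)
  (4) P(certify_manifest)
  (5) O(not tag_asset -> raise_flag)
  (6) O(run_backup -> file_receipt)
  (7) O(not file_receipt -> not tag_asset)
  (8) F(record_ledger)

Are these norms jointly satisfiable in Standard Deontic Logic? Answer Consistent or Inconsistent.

Premise 1 gives O(not raise_flag).
The contrapositive of premise 5 (O(not tag_asset -> raise_flag)) is O(not raise_flag -> tag_asset), and O(not raise_flag) is already established, so O(tag_asset).
Premise 7 is O(not file_receipt -> not tag_asset); contrapositively O(tag_asset -> file_receipt). Since O(tag_asset) holds, K gives O(file_receipt).
Premise 2 is O(not record_ledger -> not file_receipt); contrapositively O(file_receipt -> record_ledger). Since O(file_receipt) holds, K gives O(record_ledger).
Yet premise 8 is F(record_ledger), i.e. O(not record_ledger).
We now have both O(record_ledger) and O(not record_ledger) — record_ledger is simultaneously obligatory and forbidden, violating the D-axiom.

Inconsistent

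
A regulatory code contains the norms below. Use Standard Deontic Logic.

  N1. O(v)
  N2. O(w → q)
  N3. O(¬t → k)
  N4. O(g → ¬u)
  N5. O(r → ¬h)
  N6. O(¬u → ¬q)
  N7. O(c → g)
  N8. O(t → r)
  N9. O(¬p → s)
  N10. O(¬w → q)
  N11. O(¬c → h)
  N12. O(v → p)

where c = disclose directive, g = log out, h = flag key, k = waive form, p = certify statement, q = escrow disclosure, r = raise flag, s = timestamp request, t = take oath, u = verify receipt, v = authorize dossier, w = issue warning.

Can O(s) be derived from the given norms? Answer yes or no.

No

Premise 9 is O(¬p → s), but O(¬p) is not derivable from the premises, so it does not yield O(s).
No other premise forces O(s). An ideal world satisfying every premise can still have s false, so O(s) is not derivable.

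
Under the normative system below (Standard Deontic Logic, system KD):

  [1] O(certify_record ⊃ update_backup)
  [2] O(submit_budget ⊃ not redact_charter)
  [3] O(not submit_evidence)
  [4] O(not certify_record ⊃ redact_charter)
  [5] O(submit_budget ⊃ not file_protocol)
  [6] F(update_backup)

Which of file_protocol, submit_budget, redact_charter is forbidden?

submit_budget

F(update_backup) at premise 6 means O(not update_backup).
Premise 1 is O(certify_record ⊃ update_backup); contrapositively O(not update_backup ⊃ not certify_record). Since O(not update_backup) holds, K gives O(not certify_record).
From O(not certify_record) and premise 4, O(not certify_record ⊃ redact_charter), we obtain O(redact_charter).
Premise 2, O(submit_budget ⊃ not redact_charter), contraposes to O(redact_charter ⊃ not submit_budget); with O(redact_charter) we get O(not submit_budget).
So O(not submit_budget) holds, i.e. submit_budget is forbidden. None of the other listed options is forbidden under the premises.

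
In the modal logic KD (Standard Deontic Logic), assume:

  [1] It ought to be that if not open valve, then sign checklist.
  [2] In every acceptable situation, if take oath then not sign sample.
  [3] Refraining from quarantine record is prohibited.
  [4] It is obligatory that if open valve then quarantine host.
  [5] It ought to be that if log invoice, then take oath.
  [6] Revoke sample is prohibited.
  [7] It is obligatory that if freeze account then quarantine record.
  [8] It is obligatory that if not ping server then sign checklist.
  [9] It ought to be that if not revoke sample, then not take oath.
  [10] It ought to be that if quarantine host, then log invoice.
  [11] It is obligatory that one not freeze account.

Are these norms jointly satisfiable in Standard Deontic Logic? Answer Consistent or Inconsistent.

Consistent

Premise 7 is O(freeze_account → quarantine_record); even if O(quarantine_record) held, inferring O(freeze_account) would be affirming the consequent — invalid.
So O(freeze_account) is not derivable, and the apparent clash with O(¬freeze_account) does not arise.
A world satisfying every obligation exists (e.g. freeze_account=false, log_invoice=false, open_valve=false, ping_server=false, quarantine_host=false, quarantine_record=true, revoke_sample=false, sign_checklist=true, sign_sample=false, take_oath=false); no atom is both obligatory and forbidden, so the set is consistent.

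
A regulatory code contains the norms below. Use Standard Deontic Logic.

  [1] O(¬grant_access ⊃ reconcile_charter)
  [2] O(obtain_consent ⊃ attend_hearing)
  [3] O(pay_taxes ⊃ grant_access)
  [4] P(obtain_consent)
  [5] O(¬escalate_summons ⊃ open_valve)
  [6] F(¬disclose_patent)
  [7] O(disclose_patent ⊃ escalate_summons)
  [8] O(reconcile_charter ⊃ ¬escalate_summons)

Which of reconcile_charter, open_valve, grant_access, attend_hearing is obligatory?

grant_access

Premise 6, F(¬disclose_patent), is equivalent to O(disclose_patent).
Applying K to premise 7 (O(disclose_patent ⊃ escalate_summons)) and O(disclose_patent) yields O(escalate_summons).
Premise 8, O(reconcile_charter ⊃ ¬escalate_summons), contraposes to O(escalate_summons ⊃ ¬reconcile_charter); with O(escalate_summons) we get O(¬reconcile_charter).
The contrapositive of premise 1 (O(¬grant_access ⊃ reconcile_charter)) is O(¬reconcile_charter ⊃ grant_access), and O(¬reconcile_charter) is already established, so O(grant_access).
So O(grant_access) holds — grant_access is obligatory. None of the other listed options is made obligatory by any chain of premises.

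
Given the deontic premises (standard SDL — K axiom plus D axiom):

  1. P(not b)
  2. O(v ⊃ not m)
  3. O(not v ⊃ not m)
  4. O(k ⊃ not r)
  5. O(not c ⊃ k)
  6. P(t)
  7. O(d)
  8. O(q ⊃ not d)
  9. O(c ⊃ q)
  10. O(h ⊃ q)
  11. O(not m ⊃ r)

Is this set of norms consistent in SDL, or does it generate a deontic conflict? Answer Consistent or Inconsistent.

Premises 2 and 3 are O(v ⊃ not m) and O(not v ⊃ not m); every ideal world satisfies v or not v, so in either case not m holds — hence O(not m).
Premise 11 is O(not m ⊃ r); since O(not m), deontic closure gives O(r).
The contrapositive of premise 4 (O(k ⊃ not r)) is O(r ⊃ not k), and O(r) is already established, so O(not k).
Premise 5, O(not c ⊃ k), contraposes to O(not k ⊃ c); with O(not k) we get O(c).
Premise 9 is O(c ⊃ q); since O(c), deontic closure gives O(q).
With premise 8, O(q ⊃ not d), the K-axiom yields O(not d).
But premise 7 directly asserts O(d).
We now have both O(not d) and O(d) — d is simultaneously obligatory and forbidden, violating the D-axiom.

Inconsistent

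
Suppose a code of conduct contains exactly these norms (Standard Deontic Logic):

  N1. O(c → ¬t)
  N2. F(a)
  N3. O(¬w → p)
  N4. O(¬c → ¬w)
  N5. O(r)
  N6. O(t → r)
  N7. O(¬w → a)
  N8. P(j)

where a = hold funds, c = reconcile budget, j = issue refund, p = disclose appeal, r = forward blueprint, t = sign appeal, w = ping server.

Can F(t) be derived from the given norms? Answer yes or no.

Premise 2 is F(a), i.e. O(¬a).
The contrapositive of premise 7 (O(¬w → a)) is O(¬a → w), and O(¬a) is already established, so O(w).
Premise 4, O(¬c → ¬w), contraposes to O(w → c); with O(w) we get O(c).
With premise 1, O(c → ¬t), the K-axiom yields O(¬t).
Premises 3, 5, 6, 8 do not contribute to this derivation.
So O(¬t) holds, i.e. F(t). The claim follows.

Yes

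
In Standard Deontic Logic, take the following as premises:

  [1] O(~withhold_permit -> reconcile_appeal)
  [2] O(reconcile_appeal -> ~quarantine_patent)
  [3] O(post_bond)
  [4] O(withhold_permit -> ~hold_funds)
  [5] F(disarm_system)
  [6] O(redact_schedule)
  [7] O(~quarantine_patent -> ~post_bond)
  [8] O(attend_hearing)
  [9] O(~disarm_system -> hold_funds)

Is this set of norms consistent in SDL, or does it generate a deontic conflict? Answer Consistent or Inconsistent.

Inconsistent

Premise 3 states O(post_bond) outright.
Premise 7, O(~quarantine_patent -> ~post_bond), contraposes to O(post_bond -> quarantine_patent); with O(post_bond) we get O(quarantine_patent).
The contrapositive of premise 2 (O(reconcile_appeal -> ~quarantine_patent)) is O(quarantine_patent -> ~reconcile_appeal), and O(quarantine_patent) is already established, so O(~reconcile_appeal).
Premise 1, O(~withhold_permit -> reconcile_appeal), contraposes to O(~reconcile_appeal -> withhold_permit); with O(~reconcile_appeal) we get O(withhold_permit).
Premise 4 is O(withhold_permit -> ~hold_funds); since O(withhold_permit), deontic closure gives O(~hold_funds).
Premise 9 is O(~disarm_system -> hold_funds); contrapositively O(~hold_funds -> disarm_system). Since O(~hold_funds) holds, K gives O(disarm_system).
However, F(disarm_system) at premise 5 amounts to O(~disarm_system).
We now have both O(disarm_system) and O(~disarm_system) — disarm_system is simultaneously obligatory and forbidden, violating the D-axiom.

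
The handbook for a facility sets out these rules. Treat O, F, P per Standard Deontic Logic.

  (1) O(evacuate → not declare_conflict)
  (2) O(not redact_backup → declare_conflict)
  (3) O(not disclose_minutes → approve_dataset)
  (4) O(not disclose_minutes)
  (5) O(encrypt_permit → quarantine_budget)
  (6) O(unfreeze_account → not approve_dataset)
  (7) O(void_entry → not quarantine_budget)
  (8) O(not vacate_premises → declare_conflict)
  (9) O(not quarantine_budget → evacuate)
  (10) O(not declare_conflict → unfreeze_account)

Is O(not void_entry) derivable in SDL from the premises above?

From premise 4 we have O(not disclose_minutes).
Premise 3 is O(not disclose_minutes → approve_dataset); since O(not disclose_minutes), deontic closure gives O(approve_dataset).
Premise 6, O(unfreeze_account → not approve_dataset), contraposes to O(approve_dataset → not unfreeze_account); with O(approve_dataset) we get O(not unfreeze_account).
Premise 10, O(not declare_conflict → unfreeze_account), contraposes to O(not unfreeze_account → declare_conflict); with O(not unfreeze_account) we get O(declare_conflict).
Premise 1, O(evacuate → not declare_conflict), contraposes to O(declare_conflict → not evacuate); with O(declare_conflict) we get O(not evacuate).
Premise 9, O(not quarantine_budget → evacuate), contraposes to O(not evacuate → quarantine_budget); with O(not evacuate) we get O(quarantine_budget).
Premise 7 is O(void_entry → not quarantine_budget); contrapositively O(quarantine_budget → not void_entry). Since O(quarantine_budget) holds, K gives O(not void_entry).
Premises 2, 5, 8 do not contribute to this derivation.
So O(not void_entry) follows.

Yes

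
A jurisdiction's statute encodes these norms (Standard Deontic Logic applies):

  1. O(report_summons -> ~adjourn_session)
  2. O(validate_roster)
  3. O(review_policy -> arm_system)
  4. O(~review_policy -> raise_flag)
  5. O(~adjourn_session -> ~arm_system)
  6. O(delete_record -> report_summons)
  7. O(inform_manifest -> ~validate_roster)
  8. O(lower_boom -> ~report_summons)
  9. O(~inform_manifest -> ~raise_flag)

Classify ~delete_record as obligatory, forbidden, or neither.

Obligatory

From premise 2 we have O(validate_roster).
The contrapositive of premise 7 (O(inform_manifest -> ~validate_roster)) is O(validate_roster -> ~inform_manifest), and O(validate_roster) is already established, so O(~inform_manifest).
Applying K to premise 9 (O(~inform_manifest -> ~raise_flag)) and O(~inform_manifest) yields O(~raise_flag).
Premise 4, O(~review_policy -> raise_flag), contraposes to O(~raise_flag -> review_policy); with O(~raise_flag) we get O(review_policy).
With premise 3, O(review_policy -> arm_system), the K-axiom yields O(arm_system).
Premise 5 is O(~adjourn_session -> ~arm_system); contrapositively O(arm_system -> adjourn_session). Since O(arm_system) holds, K gives O(adjourn_session).
The contrapositive of premise 1 (O(report_summons -> ~adjourn_session)) is O(adjourn_session -> ~report_summons), and O(adjourn_session) is already established, so O(~report_summons).
The contrapositive of premise 6 (O(delete_record -> report_summons)) is O(~report_summons -> ~delete_record), and O(~report_summons) is already established, so O(~delete_record).
Premise 8 does not contribute to this derivation.
Hence ~delete_record is obligatory.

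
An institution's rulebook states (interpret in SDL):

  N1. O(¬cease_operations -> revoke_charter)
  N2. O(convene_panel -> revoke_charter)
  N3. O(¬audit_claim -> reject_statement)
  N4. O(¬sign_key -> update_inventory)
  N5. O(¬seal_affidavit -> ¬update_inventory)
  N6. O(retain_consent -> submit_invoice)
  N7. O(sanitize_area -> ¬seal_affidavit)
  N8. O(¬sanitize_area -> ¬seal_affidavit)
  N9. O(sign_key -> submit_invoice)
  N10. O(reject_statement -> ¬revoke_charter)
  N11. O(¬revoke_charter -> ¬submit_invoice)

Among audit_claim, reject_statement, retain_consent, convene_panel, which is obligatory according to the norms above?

By case analysis on ¬sanitize_area: premise 8 gives O(¬sanitize_area -> ¬seal_affidavit) and premise 7 gives O(sanitize_area -> ¬seal_affidavit), so O(¬seal_affidavit) either way.
With premise 5, O(¬seal_affidavit -> ¬update_inventory), the K-axiom yields O(¬update_inventory).
Premise 4, O(¬sign_key -> update_inventory), contraposes to O(¬update_inventory -> sign_key); with O(¬update_inventory) we get O(sign_key).
Premise 9 is O(sign_key -> submit_invoice); since O(sign_key), deontic closure gives O(submit_invoice).
Premise 11, O(¬revoke_charter -> ¬submit_invoice), contraposes to O(submit_invoice -> revoke_charter); with O(submit_invoice) we get O(revoke_charter).
The contrapositive of premise 10 (O(reject_statement -> ¬revoke_charter)) is O(revoke_charter -> ¬reject_statement), and O(revoke_charter) is already established, so O(¬reject_statement).
Premise 3 is O(¬audit_claim -> reject_statement); contrapositively O(¬reject_statement -> audit_claim). Since O(¬reject_statement) holds, K gives O(audit_claim).
So O(audit_claim) holds — audit_claim is obligatory. None of the other listed options is made obligatory by any chain of premises.

audit_claim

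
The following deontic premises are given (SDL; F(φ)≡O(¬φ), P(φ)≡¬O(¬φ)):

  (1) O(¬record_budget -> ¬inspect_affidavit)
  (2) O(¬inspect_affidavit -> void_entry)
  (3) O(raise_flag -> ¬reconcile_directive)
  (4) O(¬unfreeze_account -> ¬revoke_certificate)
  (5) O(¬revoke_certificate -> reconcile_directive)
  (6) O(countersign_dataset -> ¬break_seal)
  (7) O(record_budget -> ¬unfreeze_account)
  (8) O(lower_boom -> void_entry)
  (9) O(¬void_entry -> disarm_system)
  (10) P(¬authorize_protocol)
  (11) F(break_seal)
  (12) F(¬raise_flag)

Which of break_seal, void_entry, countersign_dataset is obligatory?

Premise 12 is F(¬raise_flag), i.e. O(raise_flag).
With premise 3, O(raise_flag -> ¬reconcile_directive), the K-axiom yields O(¬reconcile_directive).
Premise 5 is O(¬revoke_certificate -> reconcile_directive); contrapositively O(¬reconcile_directive -> revoke_certificate). Since O(¬reconcile_directive) holds, K gives O(revoke_certificate).
Premise 4, O(¬unfreeze_account -> ¬revoke_certificate), contraposes to O(revoke_certificate -> unfreeze_account); with O(revoke_certificate) we get O(unfreeze_account).
Premise 7, O(record_budget -> ¬unfreeze_account), contraposes to O(unfreeze_account -> ¬record_budget); with O(unfreeze_account) we get O(¬record_budget).
With premise 1, O(¬record_budget -> ¬inspect_affidavit), the K-axiom yields O(¬inspect_affidavit).
With premise 2, O(¬inspect_affidavit -> void_entry), the K-axiom yields O(void_entry).
So O(void_entry) holds — void_entry is obligatory. None of the other listed options is made obligatory by any chain of premises.

void_entry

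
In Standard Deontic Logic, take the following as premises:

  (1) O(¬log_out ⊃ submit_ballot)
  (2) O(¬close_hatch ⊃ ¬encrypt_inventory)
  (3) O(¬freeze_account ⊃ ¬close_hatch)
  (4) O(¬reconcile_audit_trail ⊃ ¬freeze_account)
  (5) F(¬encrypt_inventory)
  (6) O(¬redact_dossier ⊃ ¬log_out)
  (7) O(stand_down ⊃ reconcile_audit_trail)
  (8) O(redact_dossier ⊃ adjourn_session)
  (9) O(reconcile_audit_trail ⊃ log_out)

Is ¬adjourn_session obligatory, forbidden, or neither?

Forbidden

Premise 5 is F(¬encrypt_inventory), i.e. O(encrypt_inventory).
Premise 2, O(¬close_hatch ⊃ ¬encrypt_inventory), contraposes to O(encrypt_inventory ⊃ close_hatch); with O(encrypt_inventory) we get O(close_hatch).
Premise 3 is O(¬freeze_account ⊃ ¬close_hatch); contrapositively O(close_hatch ⊃ freeze_account). Since O(close_hatch) holds, K gives O(freeze_account).
The contrapositive of premise 4 (O(¬reconcile_audit_trail ⊃ ¬freeze_account)) is O(freeze_account ⊃ reconcile_audit_trail), and O(freeze_account) is already established, so O(reconcile_audit_trail).
With premise 9, O(reconcile_audit_trail ⊃ log_out), the K-axiom yields O(log_out).
Premise 6 is O(¬redact_dossier ⊃ ¬log_out); contrapositively O(log_out ⊃ redact_dossier). Since O(log_out) holds, K gives O(redact_dossier).
From O(redact_dossier) and premise 8, O(redact_dossier ⊃ adjourn_session), we obtain O(adjourn_session).
Premises 1, 7 do not contribute to this derivation.
Thus O(adjourn_session), which is F(¬adjourn_session): ¬adjourn_session is forbidden.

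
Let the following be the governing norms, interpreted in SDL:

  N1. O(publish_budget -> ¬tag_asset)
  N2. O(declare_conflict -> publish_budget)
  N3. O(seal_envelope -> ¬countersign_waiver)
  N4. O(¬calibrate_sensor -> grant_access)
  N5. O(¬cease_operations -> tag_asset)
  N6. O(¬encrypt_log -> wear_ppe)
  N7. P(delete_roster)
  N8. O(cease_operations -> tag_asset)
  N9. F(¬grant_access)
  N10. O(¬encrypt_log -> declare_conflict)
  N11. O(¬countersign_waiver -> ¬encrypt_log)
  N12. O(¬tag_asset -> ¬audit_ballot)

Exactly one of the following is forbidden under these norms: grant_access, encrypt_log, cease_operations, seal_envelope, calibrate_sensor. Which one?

Premises 8 and 5 are O(cease_operations -> tag_asset) and O(¬cease_operations -> tag_asset); every ideal world satisfies cease_operations or ¬cease_operations, so in either case tag_asset holds — hence O(tag_asset).
The contrapositive of premise 1 (O(publish_budget -> ¬tag_asset)) is O(tag_asset -> ¬publish_budget), and O(tag_asset) is already established, so O(¬publish_budget).
The contrapositive of premise 2 (O(declare_conflict -> publish_budget)) is O(¬publish_budget -> ¬declare_conflict), and O(¬publish_budget) is already established, so O(¬declare_conflict).
Premise 10, O(¬encrypt_log -> declare_conflict), contraposes to O(¬declare_conflict -> encrypt_log); with O(¬declare_conflict) we get O(encrypt_log).
Premise 11 is O(¬countersign_waiver -> ¬encrypt_log); contrapositively O(encrypt_log -> countersign_waiver). Since O(encrypt_log) holds, K gives O(countersign_waiver).
Premise 3 is O(seal_envelope -> ¬countersign_waiver); contrapositively O(countersign_waiver -> ¬seal_envelope). Since O(countersign_waiver) holds, K gives O(¬seal_envelope).
So O(¬seal_envelope) holds, i.e. seal_envelope is forbidden. None of the other listed options is forbidden under the premises.

seal_envelope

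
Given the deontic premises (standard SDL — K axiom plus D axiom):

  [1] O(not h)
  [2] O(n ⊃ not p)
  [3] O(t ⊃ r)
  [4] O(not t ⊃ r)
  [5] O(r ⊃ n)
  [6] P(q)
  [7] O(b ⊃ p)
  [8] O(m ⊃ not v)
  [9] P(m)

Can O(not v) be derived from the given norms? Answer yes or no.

No

Premise 8 is O(m ⊃ not v), but O(m) is not derivable from the premises (the permission P(m) asserts only not O(not m), not O(m)), so it does not yield O(not v).
No other premise forces O(not v). An ideal world satisfying every premise can still have not v false, so O(not v) is not derivable.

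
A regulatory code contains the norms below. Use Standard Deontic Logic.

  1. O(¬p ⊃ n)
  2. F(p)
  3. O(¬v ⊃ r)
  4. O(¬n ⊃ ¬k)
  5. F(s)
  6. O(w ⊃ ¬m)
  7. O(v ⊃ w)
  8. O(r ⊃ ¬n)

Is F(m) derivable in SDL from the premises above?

F(p) at premise 2 means O(¬p).
Premise 1 is O(¬p ⊃ n); since O(¬p), deontic closure gives O(n).
Premise 8, O(r ⊃ ¬n), contraposes to O(n ⊃ ¬r); with O(n) we get O(¬r).
Premise 3, O(¬v ⊃ r), contraposes to O(¬r ⊃ v); with O(¬r) we get O(v).
From O(v) and premise 7, O(v ⊃ w), we obtain O(w).
Applying K to premise 6 (O(w ⊃ ¬m)) and O(w) yields O(¬m).
Premises 4, 5 do not contribute to this derivation.
So O(¬m) holds, i.e. F(m). The claim follows.

Yes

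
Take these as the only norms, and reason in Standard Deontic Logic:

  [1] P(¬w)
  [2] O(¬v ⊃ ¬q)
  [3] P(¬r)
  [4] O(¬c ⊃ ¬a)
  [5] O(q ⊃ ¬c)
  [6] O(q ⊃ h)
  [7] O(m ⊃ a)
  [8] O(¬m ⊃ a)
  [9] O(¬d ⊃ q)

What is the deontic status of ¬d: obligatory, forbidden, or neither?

Premises 7 and 8 are O(m ⊃ a) and O(¬m ⊃ a); every ideal world satisfies m or ¬m, so in either case a holds — hence O(a).
Premise 4, O(¬c ⊃ ¬a), contraposes to O(a ⊃ c); with O(a) we get O(c).
Premise 5 is O(q ⊃ ¬c); contrapositively O(c ⊃ ¬q). Since O(c) holds, K gives O(¬q).
Premise 9 is O(¬d ⊃ q); contrapositively O(¬q ⊃ d). Since O(¬q) holds, K gives O(d).
Premises 1, 2, 3, 6 do not contribute to this derivation.
Thus O(d), which is F(¬d): ¬d is forbidden.

Forbidden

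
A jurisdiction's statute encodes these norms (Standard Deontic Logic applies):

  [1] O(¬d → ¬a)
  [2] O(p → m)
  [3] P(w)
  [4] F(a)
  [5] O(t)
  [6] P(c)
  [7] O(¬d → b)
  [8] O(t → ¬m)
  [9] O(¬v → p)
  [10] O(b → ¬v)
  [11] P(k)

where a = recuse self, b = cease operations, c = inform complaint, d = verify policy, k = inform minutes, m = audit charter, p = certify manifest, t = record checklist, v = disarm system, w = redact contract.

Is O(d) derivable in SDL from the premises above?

Premise 5 states O(t) outright.
Premise 8 is O(t → ¬m); since O(t), deontic closure gives O(¬m).
Premise 2, O(p → m), contraposes to O(¬m → ¬p); with O(¬m) we get O(¬p).
Premise 9, O(¬v → p), contraposes to O(¬p → v); with O(¬p) we get O(v).
Premise 10, O(b → ¬v), contraposes to O(v → ¬b); with O(v) we get O(¬b).
Premise 7, O(¬d → b), contraposes to O(¬b → d); with O(¬b) we get O(d).
Premises 1, 3, 4, 6, 11 do not contribute to this derivation.
So O(d) follows.

Yes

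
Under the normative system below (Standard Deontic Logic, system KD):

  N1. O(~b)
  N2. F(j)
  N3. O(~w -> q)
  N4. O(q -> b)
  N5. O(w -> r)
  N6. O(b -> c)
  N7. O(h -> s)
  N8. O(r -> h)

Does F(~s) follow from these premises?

Yes

Premise 1 gives O(~b).
The contrapositive of premise 4 (O(q -> b)) is O(~b -> ~q), and O(~b) is already established, so O(~q).
Premise 3 is O(~w -> q); contrapositively O(~q -> w). Since O(~q) holds, K gives O(w).
Premise 5 is O(w -> r); since O(w), deontic closure gives O(r).
Applying K to premise 8 (O(r -> h)) and O(r) yields O(h).
From O(h) and premise 7, O(h -> s), we obtain O(s).
Premises 2, 6 do not contribute to this derivation.
So O(s) holds, i.e. F(~s). The claim follows.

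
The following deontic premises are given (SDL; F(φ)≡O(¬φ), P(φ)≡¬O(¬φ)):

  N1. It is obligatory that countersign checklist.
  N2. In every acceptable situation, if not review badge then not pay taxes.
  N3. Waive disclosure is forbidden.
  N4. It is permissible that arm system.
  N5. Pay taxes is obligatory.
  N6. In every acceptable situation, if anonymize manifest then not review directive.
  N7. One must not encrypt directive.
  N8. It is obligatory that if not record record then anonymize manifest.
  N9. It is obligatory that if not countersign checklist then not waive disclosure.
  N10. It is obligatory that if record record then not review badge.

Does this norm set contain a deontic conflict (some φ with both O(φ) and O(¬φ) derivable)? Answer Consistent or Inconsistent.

Premise 9 is O(¬countersign_checklist → ¬waive_disclosure); even if O(¬waive_disclosure) held, inferring O(¬countersign_checklist) would be affirming the consequent — invalid.
So O(¬countersign_checklist) is not derivable, and the apparent clash with O(countersign_checklist) does not arise.
A world satisfying every obligation exists (e.g. anonymize_manifest=true, arm_system=false, countersign_checklist=true, encrypt_directive=false, pay_taxes=true, record_record=false, review_badge=true, review_directive=false, waive_disclosure=false); no atom is both obligatory and forbidden, so the set is consistent.

Consistent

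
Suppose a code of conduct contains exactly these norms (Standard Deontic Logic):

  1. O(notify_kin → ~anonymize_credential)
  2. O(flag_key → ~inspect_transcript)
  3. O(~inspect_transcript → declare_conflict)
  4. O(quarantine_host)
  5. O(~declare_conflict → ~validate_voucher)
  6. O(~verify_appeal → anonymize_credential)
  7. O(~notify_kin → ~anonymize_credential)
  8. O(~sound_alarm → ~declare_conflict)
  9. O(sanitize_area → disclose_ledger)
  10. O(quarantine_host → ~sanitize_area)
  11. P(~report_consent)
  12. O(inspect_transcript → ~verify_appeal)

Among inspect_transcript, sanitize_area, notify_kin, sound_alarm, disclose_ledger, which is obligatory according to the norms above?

sound_alarm

By case analysis on ~notify_kin: premise 7 gives O(~notify_kin → ~anonymize_credential) and premise 1 gives O(notify_kin → ~anonymize_credential), so O(~anonymize_credential) either way.
The contrapositive of premise 6 (O(~verify_appeal → anonymize_credential)) is O(~anonymize_credential → verify_appeal), and O(~anonymize_credential) is already established, so O(verify_appeal).
Premise 12 is O(inspect_transcript → ~verify_appeal); contrapositively O(verify_appeal → ~inspect_transcript). Since O(verify_appeal) holds, K gives O(~inspect_transcript).
From O(~inspect_transcript) and premise 3, O(~inspect_transcript → declare_conflict), we obtain O(declare_conflict).
Premise 8 is O(~sound_alarm → ~declare_conflict); contrapositively O(declare_conflict → sound_alarm). Since O(declare_conflict) holds, K gives O(sound_alarm).
So O(sound_alarm) holds — sound_alarm is obligatory. None of the other listed options is made obligatory by any chain of premises.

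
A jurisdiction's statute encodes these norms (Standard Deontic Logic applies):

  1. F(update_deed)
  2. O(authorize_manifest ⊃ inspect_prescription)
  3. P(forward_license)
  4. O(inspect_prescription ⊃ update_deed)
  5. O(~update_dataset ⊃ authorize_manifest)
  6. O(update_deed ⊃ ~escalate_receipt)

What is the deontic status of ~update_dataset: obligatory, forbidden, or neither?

Forbidden

Premise 1 is F(update_deed), i.e. O(~update_deed).
Premise 4 is O(inspect_prescription ⊃ update_deed); contrapositively O(~update_deed ⊃ ~inspect_prescription). Since O(~update_deed) holds, K gives O(~inspect_prescription).
The contrapositive of premise 2 (O(authorize_manifest ⊃ inspect_prescription)) is O(~inspect_prescription ⊃ ~authorize_manifest), and O(~inspect_prescription) is already established, so O(~authorize_manifest).
Premise 5, O(~update_dataset ⊃ authorize_manifest), contraposes to O(~authorize_manifest ⊃ update_dataset); with O(~authorize_manifest) we get O(update_dataset).
Premises 3, 6 do not contribute to this derivation.
Thus O(update_dataset), which is F(~update_dataset): ~update_dataset is forbidden.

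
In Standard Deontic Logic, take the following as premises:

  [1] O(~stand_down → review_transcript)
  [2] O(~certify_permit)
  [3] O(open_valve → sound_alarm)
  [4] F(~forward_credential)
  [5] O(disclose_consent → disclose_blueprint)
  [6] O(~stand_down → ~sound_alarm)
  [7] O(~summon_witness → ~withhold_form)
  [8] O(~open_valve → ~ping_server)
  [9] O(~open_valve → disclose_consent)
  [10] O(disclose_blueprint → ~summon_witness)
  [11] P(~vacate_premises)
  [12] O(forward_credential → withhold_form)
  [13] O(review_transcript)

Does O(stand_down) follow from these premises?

Premise 4, F(~forward_credential), is equivalent to O(forward_credential).
From O(forward_credential) and premise 12, O(forward_credential → withhold_form), we obtain O(withhold_form).
The contrapositive of premise 7 (O(~summon_witness → ~withhold_form)) is O(withhold_form → summon_witness), and O(withhold_form) is already established, so O(summon_witness).
Premise 10 is O(disclose_blueprint → ~summon_witness); contrapositively O(summon_witness → ~disclose_blueprint). Since O(summon_witness) holds, K gives O(~disclose_blueprint).
Premise 5 is O(disclose_consent → disclose_blueprint); contrapositively O(~disclose_blueprint → ~disclose_consent). Since O(~disclose_blueprint) holds, K gives O(~disclose_consent).
Premise 9 is O(~open_valve → disclose_consent); contrapositively O(~disclose_consent → open_valve). Since O(~disclose_consent) holds, K gives O(open_valve).
From O(open_valve) and premise 3, O(open_valve → sound_alarm), we obtain O(sound_alarm).
Premise 6, O(~stand_down → ~sound_alarm), contraposes to O(sound_alarm → stand_down); with O(sound_alarm) we get O(stand_down).
Premises 1, 2, 8, 11, 13 do not contribute to this derivation.
So O(stand_down) follows.

Yes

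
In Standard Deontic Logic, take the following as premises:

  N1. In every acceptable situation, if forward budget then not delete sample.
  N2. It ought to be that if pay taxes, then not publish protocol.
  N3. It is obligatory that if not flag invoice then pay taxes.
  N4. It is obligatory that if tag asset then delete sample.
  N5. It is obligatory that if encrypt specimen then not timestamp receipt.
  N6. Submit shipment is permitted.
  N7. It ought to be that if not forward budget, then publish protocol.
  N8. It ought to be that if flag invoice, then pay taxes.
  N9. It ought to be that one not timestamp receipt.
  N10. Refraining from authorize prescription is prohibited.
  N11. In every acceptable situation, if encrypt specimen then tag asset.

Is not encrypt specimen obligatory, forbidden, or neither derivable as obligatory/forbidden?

Obligatory

Premises 3 and 8 are O(¬flag_invoice → pay_taxes) and O(flag_invoice → pay_taxes); every ideal world satisfies ¬flag_invoice or flag_invoice, so in either case pay_taxes holds — hence O(pay_taxes).
From O(pay_taxes) and premise 2, O(pay_taxes → ¬publish_protocol), we obtain O(¬publish_protocol).
The contrapositive of premise 7 (O(¬forward_budget → publish_protocol)) is O(¬publish_protocol → forward_budget), and O(¬publish_protocol) is already established, so O(forward_budget).
Premise 1 is O(forward_budget → ¬delete_sample); since O(forward_budget), deontic closure gives O(¬delete_sample).
The contrapositive of premise 4 (O(tag_asset → delete_sample)) is O(¬delete_sample → ¬tag_asset), and O(¬delete_sample) is already established, so O(¬tag_asset).
The contrapositive of premise 11 (O(encrypt_specimen → tag_asset)) is O(¬tag_asset → ¬encrypt_specimen), and O(¬tag_asset) is already established, so O(¬encrypt_specimen).
Premises 5, 6, 9, 10 do not contribute to this derivation.
Hence ¬encrypt_specimen is obligatory.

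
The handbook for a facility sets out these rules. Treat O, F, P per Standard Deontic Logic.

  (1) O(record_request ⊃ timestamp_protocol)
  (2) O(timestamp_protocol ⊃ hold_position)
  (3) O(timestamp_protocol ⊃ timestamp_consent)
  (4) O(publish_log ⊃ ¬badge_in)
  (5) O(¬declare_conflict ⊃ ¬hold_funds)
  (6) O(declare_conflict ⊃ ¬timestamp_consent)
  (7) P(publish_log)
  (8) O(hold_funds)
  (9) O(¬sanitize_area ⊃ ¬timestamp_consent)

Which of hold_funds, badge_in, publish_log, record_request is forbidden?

From premise 8 we have O(hold_funds).
Premise 5 is O(¬declare_conflict ⊃ ¬hold_funds); contrapositively O(hold_funds ⊃ declare_conflict). Since O(hold_funds) holds, K gives O(declare_conflict).
Applying K to premise 6 (O(declare_conflict ⊃ ¬timestamp_consent)) and O(declare_conflict) yields O(¬timestamp_consent).
The contrapositive of premise 3 (O(timestamp_protocol ⊃ timestamp_consent)) is O(¬timestamp_consent ⊃ ¬timestamp_protocol), and O(¬timestamp_consent) is already established, so O(¬timestamp_protocol).
Premise 1 is O(record_request ⊃ timestamp_protocol); contrapositively O(¬timestamp_protocol ⊃ ¬record_request). Since O(¬timestamp_protocol) holds, K gives O(¬record_request).
So O(¬record_request) holds, i.e. record_request is forbidden. None of the other listed options is forbidden under the premises.

record_request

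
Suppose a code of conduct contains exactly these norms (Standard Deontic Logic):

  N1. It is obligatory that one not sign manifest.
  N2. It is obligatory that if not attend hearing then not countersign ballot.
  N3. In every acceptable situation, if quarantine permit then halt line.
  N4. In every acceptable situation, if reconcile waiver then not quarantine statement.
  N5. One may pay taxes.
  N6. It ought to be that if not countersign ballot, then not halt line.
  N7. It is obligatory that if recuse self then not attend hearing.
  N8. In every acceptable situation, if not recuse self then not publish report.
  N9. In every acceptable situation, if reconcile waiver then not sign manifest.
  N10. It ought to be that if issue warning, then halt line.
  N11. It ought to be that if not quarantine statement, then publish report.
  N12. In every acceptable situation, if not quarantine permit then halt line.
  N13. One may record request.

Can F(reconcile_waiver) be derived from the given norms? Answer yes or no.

Premises 3 and 12 are O(quarantine_permit → halt_line) and O(¬quarantine_permit → halt_line); every ideal world satisfies quarantine_permit or ¬quarantine_permit, so in either case halt_line holds — hence O(halt_line).
Premise 6 is O(¬countersign_ballot → ¬halt_line); contrapositively O(halt_line → countersign_ballot). Since O(halt_line) holds, K gives O(countersign_ballot).
Premise 2, O(¬attend_hearing → ¬countersign_ballot), contraposes to O(countersign_ballot → attend_hearing); with O(countersign_ballot) we get O(attend_hearing).
The contrapositive of premise 7 (O(recuse_self → ¬attend_hearing)) is O(attend_hearing → ¬recuse_self), and O(attend_hearing) is already established, so O(¬recuse_self).
Applying K to premise 8 (O(¬recuse_self → ¬publish_report)) and O(¬recuse_self) yields O(¬publish_report).
The contrapositive of premise 11 (O(¬quarantine_statement → publish_report)) is O(¬publish_report → quarantine_statement), and O(¬publish_report) is already established, so O(quarantine_statement).
Premise 4 is O(reconcile_waiver → ¬quarantine_statement); contrapositively O(quarantine_statement → ¬reconcile_waiver). Since O(quarantine_statement) holds, K gives O(¬reconcile_waiver).
Premises 1, 5, 9, 10, 13 do not contribute to this derivation.
So O(¬reconcile_waiver) holds, i.e. F(reconcile_waiver). The claim follows.

Yes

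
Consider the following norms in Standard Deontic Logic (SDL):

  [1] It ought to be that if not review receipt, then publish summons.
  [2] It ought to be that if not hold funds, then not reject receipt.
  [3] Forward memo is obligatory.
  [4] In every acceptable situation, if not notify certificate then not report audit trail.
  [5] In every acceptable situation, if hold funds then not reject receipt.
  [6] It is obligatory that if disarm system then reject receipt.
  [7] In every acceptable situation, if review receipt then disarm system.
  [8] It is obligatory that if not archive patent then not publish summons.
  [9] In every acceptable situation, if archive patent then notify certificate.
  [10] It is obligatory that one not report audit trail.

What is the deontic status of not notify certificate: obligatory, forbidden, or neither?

Premises 2 and 5 are O(¬hold_funds → ¬reject_receipt) and O(hold_funds → ¬reject_receipt); every ideal world satisfies ¬hold_funds or hold_funds, so in either case ¬reject_receipt holds — hence O(¬reject_receipt).
Premise 6, O(disarm_system → reject_receipt), contraposes to O(¬reject_receipt → ¬disarm_system); with O(¬reject_receipt) we get O(¬disarm_system).
The contrapositive of premise 7 (O(review_receipt → disarm_system)) is O(¬disarm_system → ¬review_receipt), and O(¬disarm_system) is already established, so O(¬review_receipt).
From O(¬review_receipt) and premise 1, O(¬review_receipt → publish_summons), we obtain O(publish_summons).
The contrapositive of premise 8 (O(¬archive_patent → ¬publish_summons)) is O(publish_summons → archive_patent), and O(publish_summons) is already established, so O(archive_patent).
Premise 9 is O(archive_patent → notify_certificate); since O(archive_patent), deontic closure gives O(notify_certificate).
Premises 3, 4, 10 do not contribute to this derivation.
Thus O(notify_certificate), which is F(¬notify_certificate): ¬notify_certificate is forbidden.

Forbidden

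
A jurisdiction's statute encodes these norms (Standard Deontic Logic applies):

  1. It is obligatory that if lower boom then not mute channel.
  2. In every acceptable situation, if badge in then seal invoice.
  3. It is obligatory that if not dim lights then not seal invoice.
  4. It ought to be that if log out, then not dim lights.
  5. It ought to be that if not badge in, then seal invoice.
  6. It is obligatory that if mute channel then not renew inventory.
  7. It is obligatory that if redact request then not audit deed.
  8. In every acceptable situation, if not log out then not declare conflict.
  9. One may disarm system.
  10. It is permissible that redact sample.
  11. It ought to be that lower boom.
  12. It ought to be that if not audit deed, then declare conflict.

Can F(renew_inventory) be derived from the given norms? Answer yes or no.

Premise 6 is O(mute_channel → ¬renew_inventory), but O(mute_channel) is not derivable from the premises, so it does not yield O(¬renew_inventory).
No other premise forces O(¬renew_inventory). An ideal world satisfying every premise can still have renew_inventory true, so F(renew_inventory) is not derivable.

No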